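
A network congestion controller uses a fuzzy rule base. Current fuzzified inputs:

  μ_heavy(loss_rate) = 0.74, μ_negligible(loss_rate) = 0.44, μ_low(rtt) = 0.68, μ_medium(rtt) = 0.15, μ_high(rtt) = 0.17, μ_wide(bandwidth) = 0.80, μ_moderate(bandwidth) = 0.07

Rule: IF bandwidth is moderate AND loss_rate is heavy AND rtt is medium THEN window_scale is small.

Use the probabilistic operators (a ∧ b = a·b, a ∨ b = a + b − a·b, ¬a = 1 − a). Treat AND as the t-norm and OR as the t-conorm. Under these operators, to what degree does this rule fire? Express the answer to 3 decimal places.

firing strength: moderate=0.07, heavy=0.74, medium=0.15; AND[a·b] → w = 0.0078

0.008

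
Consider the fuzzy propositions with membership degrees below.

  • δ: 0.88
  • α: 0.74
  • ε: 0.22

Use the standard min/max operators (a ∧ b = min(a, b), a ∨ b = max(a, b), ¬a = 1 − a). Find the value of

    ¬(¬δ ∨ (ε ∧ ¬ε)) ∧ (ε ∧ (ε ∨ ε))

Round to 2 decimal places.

¬δ = 1 − 0.88 = 0.12
¬ε = 1 − 0.22 = 0.78
ε ∧ ¬ε = min(a, b) on (0.22, 0.78) = 0.22
¬δ ∨ (ε ∧ ¬ε) = max(a, b) on (0.12, 0.22) = 0.22
¬(¬δ ∨ (ε ∧ ¬ε)) = 1 − 0.22 = 0.78
ε ∨ ε = max(a, b) on (0.22, 0.22) = 0.22
ε ∧ (ε ∨ ε) = min(a, b) on (0.22, 0.22) = 0.22
¬(¬δ ∨ (ε ∧ ¬ε)) ∧ (ε ∧ (ε ∨ ε)) = min(a, b) on (0.78, 0.22) = 0.22

0.22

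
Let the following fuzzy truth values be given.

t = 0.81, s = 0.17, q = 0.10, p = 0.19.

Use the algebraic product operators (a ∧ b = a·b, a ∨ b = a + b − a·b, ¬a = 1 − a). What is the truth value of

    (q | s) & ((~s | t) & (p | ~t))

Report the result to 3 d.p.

q | s = a + b − a·b on (0.1000, 0.1700) = 0.2530
~s = 1 − 0.1700 = 0.8300
~s | t = a + b − a·b on (0.8300, 0.8100) = 0.9677
~t = 1 − 0.8100 = 0.1900
p | ~t = a + b − a·b on (0.1900, 0.1900) = 0.3439
(~s | t) & (p | ~t) = a·b on (0.9677, 0.3439) = 0.3328
(q | s) & ((~s | t) & (p | ~t)) = a·b on (0.2530, 0.3328) = 0.0842

0.084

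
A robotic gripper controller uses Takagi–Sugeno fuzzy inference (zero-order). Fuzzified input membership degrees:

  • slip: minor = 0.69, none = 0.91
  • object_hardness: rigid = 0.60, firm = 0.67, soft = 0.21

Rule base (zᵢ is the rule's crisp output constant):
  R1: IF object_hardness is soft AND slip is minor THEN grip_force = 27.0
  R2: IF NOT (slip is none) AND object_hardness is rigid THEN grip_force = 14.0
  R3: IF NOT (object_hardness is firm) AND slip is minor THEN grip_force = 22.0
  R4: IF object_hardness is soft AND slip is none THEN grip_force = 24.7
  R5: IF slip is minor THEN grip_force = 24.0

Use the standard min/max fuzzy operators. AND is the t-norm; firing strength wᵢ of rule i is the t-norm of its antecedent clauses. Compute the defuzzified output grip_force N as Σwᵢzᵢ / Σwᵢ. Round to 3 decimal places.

23.488

R1 (z=27.0): soft=0.21, minor=0.69; AND[min(a, b)] → w = 0.21
R2 (z=14.0): ¬none=1−0.91=0.09, rigid=0.60; AND[min(a, b)] → w = 0.09
R3 (z=22.0): ¬firm=1−0.67=0.33, minor=0.69; AND[min(a, b)] → w = 0.33
R4 (z=24.7): soft=0.21, none=0.91; AND[min(a, b)] → w = 0.21
R5 (z=24.0): minor=0.69 → w = 0.69
Weighted average = (0.21·27.0 + 0.09·14.0 + 0.33·22.0 + 0.21·24.7 + 0.69·24.0) / (0.21 + 0.09 + 0.33 + 0.21 + 0.69)
  = 35.9370 / 1.5300 = 23.488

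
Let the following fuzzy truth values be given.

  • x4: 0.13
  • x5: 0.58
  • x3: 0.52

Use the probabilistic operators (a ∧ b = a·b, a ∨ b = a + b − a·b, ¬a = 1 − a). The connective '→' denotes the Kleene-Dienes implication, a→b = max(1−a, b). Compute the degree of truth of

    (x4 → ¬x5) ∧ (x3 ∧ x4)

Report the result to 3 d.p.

¬x5 = 1 − 0.5800 = 0.4200
x4 → ¬x5  [Kleene-Dienes: max(1−a, b)] with a=0.1300, b=0.4200 → 0.8700
x3 ∧ x4 = a·b on (0.5200, 0.1300) = 0.0676
(x4 → ¬x5) ∧ (x3 ∧ x4) = a·b on (0.8700, 0.0676) = 0.0588

0.059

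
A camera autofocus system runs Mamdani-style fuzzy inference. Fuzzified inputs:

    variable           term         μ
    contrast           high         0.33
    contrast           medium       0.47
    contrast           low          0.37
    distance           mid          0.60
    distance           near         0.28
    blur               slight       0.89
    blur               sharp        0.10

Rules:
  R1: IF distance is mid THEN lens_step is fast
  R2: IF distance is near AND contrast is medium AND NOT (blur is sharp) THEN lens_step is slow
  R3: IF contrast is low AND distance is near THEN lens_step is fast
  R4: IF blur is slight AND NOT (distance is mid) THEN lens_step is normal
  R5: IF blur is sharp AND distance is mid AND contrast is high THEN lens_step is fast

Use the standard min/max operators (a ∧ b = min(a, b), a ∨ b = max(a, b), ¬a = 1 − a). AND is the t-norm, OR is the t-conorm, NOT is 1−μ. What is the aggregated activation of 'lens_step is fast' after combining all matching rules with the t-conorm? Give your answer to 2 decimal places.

0.60

R1: mid=0.60 → w = 0.60
R2: near=0.28, medium=0.47, ¬sharp=1−0.10=0.90; AND[min(a, b)] → w = 0.28
R3: low=0.37, near=0.28; AND[min(a, b)] → w = 0.28
R4: slight=0.89, ¬mid=1−0.60=0.40; AND[min(a, b)] → w = 0.40
R5: sharp=0.10, mid=0.60, high=0.33; AND[min(a, b)] → w = 0.10
Rules with consequent 'fast': {R1, R3, R5} → strengths 0.60, 0.28, 0.10
Aggregate via t-conorm [max(a, b)]: 0.60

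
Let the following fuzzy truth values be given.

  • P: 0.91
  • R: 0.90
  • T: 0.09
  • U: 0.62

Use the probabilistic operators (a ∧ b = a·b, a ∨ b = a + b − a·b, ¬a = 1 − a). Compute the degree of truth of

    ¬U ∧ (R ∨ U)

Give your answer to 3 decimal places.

0.366

¬U = 1 − 0.6200 = 0.3800
R ∨ U = a + b − a·b on (0.9000, 0.6200) = 0.9620
¬U ∧ (R ∨ U) = a·b on (0.3800, 0.9620) = 0.3656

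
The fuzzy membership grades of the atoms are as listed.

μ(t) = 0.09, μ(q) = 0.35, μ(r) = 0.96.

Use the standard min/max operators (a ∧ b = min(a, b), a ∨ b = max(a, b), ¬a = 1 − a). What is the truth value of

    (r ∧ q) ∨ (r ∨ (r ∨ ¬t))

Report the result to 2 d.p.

r ∧ q = min(a, b) on (0.96, 0.35) = 0.35
¬t = 1 − 0.09 = 0.91
r ∨ ¬t = max(a, b) on (0.96, 0.91) = 0.96
r ∨ (r ∨ ¬t) = max(a, b) on (0.96, 0.96) = 0.96
(r ∧ q) ∨ (r ∨ (r ∨ ¬t)) = max(a, b) on (0.35, 0.96) = 0.96

0.96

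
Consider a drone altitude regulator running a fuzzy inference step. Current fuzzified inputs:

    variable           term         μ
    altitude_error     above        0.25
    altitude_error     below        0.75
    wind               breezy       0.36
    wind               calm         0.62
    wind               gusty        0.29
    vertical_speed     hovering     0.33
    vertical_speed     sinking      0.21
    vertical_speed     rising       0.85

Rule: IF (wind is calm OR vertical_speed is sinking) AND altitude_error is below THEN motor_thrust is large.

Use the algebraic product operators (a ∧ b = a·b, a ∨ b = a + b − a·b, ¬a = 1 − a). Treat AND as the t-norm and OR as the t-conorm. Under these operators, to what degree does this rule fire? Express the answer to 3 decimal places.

0.525

firing strength: (calm=0.62 OR sinking=0.21) = 0.6998; AND[a·b] with below=0.75 → w = 0.5249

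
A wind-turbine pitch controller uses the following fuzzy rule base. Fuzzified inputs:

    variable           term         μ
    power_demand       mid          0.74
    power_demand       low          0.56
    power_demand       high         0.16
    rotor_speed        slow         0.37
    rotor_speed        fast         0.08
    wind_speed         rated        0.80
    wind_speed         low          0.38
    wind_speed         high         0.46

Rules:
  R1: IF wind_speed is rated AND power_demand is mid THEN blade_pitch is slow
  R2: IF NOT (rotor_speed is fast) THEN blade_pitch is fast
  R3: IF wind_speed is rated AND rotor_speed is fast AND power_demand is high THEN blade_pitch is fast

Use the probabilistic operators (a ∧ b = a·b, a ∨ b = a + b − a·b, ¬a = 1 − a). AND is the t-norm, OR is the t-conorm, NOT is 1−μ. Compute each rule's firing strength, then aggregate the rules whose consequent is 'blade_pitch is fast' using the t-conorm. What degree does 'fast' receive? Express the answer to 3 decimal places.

R1: rated=0.80, mid=0.74; AND[a·b] → w = 0.5920
R2: ¬fast=1−0.08=0.92 → w = 0.9200
R3: rated=0.80, fast=0.08, high=0.16; AND[a·b] → w = 0.0102
Rules with consequent 'fast': {R2, R3} → strengths 0.9200, 0.0102
Aggregate via t-conorm [a + b − a·b]: 0.9208

0.921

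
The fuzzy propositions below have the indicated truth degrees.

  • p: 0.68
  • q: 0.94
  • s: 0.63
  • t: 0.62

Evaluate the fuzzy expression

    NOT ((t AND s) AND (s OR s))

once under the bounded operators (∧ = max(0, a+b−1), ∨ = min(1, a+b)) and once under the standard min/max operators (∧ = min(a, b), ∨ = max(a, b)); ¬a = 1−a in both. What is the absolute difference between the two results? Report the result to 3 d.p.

Under bounded:
  t AND s = max(0, a+b−1) on (0.62, 0.63) = 0.25
  s OR s = min(1, a+b) on (0.63, 0.63) = 1.00
  (t AND s) AND (s OR s) = max(0, a+b−1) on (0.25, 1.00) = 0.25
  NOT ((t AND s) AND (s OR s)) = 1 − 0.25 = 0.75
  → value = 0.7500
Under standard min/max:
  t AND s = min(a, b) on (0.62, 0.63) = 0.62
  s OR s = max(a, b) on (0.63, 0.63) = 0.63
  (t AND s) AND (s OR s) = min(a, b) on (0.62, 0.63) = 0.62
  NOT ((t AND s) AND (s OR s)) = 1 − 0.62 = 0.38
  → value = 0.3800
|0.7500 − 0.3800| = 0.370

0.370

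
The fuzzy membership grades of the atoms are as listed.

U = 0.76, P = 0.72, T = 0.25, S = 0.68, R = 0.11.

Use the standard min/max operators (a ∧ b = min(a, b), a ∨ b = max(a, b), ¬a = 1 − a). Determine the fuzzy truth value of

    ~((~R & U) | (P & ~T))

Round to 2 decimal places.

~R = 1 − 0.11 = 0.89
~R & U = min(a, b) on (0.89, 0.76) = 0.76
~T = 1 − 0.25 = 0.75
P & ~T = min(a, b) on (0.72, 0.75) = 0.72
(~R & U) | (P & ~T) = max(a, b) on (0.76, 0.72) = 0.76
~((~R & U) | (P & ~T)) = 1 − 0.76 = 0.24

0.24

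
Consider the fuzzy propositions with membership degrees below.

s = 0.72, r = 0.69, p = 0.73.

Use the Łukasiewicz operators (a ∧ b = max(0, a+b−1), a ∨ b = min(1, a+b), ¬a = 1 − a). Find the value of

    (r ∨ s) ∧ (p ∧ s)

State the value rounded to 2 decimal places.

r ∨ s = min(1, a+b) on (0.69, 0.72) = 1.00
p ∧ s = max(0, a+b−1) on (0.73, 0.72) = 0.45
(r ∨ s) ∧ (p ∧ s) = max(0, a+b−1) on (1.00, 0.45) = 0.45

0.45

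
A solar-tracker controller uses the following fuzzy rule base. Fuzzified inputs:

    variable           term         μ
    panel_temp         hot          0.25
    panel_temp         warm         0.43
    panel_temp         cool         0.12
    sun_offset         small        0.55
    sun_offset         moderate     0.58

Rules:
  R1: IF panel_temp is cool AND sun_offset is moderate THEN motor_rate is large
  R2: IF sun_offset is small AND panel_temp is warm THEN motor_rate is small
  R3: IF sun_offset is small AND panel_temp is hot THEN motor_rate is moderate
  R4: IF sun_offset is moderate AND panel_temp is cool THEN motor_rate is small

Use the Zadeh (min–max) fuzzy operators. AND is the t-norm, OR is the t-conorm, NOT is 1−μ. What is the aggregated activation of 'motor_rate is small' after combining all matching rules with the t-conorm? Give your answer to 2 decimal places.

0.43

R1: cool=0.12, moderate=0.58; AND[min(a, b)] → w = 0.12
R2: small=0.55, warm=0.43; AND[min(a, b)] → w = 0.43
R3: small=0.55, hot=0.25; AND[min(a, b)] → w = 0.25
R4: moderate=0.58, cool=0.12; AND[min(a, b)] → w = 0.12
Rules with consequent 'small': {R2, R4} → strengths 0.43, 0.12
Aggregate via t-conorm [max(a, b)]: 0.43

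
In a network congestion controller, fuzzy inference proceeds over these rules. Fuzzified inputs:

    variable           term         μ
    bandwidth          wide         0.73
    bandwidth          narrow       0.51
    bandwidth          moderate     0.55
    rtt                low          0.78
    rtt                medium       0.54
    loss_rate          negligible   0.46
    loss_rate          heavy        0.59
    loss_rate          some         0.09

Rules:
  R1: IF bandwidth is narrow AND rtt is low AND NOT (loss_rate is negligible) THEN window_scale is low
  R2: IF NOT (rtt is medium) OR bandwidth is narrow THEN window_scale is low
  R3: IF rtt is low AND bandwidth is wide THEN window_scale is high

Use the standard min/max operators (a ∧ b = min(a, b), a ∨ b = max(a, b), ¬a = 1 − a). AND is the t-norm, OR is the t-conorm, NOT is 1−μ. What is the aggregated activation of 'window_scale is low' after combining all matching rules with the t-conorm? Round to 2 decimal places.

R1: narrow=0.51, low=0.78, ¬negligible=1−0.46=0.54; AND[min(a, b)] → w = 0.51
R2: ¬medium=1−0.54=0.46, narrow=0.51; OR[max(a, b)] → w = 0.51
R3: low=0.78, wide=0.73; AND[min(a, b)] → w = 0.73
Rules with consequent 'low': {R1, R2} → strengths 0.51, 0.51
Aggregate via t-conorm [max(a, b)]: 0.51

0.51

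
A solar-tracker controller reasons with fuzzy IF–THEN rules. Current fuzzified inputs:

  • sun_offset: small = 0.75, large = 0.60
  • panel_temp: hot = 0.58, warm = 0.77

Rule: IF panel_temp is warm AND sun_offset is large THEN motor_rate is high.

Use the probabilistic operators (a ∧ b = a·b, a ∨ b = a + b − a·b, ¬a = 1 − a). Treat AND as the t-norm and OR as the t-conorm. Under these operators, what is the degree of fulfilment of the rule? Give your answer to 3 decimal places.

firing strength: warm=0.77, large=0.60; AND[a·b] → w = 0.4620

0.462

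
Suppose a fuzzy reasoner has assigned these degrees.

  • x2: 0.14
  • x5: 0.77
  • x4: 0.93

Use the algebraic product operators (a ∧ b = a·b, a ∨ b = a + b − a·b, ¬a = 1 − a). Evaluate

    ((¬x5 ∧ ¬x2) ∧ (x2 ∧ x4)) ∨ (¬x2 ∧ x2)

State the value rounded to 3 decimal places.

¬x5 = 1 − 0.7700 = 0.2300
¬x2 = 1 − 0.1400 = 0.8600
¬x5 ∧ ¬x2 = a·b on (0.2300, 0.8600) = 0.1978
x2 ∧ x4 = a·b on (0.1400, 0.9300) = 0.1302
(¬x5 ∧ ¬x2) ∧ (x2 ∧ x4) = a·b on (0.1978, 0.1302) = 0.0258
¬x2 = 1 − 0.1400 = 0.8600
¬x2 ∧ x2 = a·b on (0.8600, 0.1400) = 0.1204
((¬x5 ∧ ¬x2) ∧ (x2 ∧ x4)) ∨ (¬x2 ∧ x2) = a + b − a·b on (0.0258, 0.1204) = 0.1431

0.143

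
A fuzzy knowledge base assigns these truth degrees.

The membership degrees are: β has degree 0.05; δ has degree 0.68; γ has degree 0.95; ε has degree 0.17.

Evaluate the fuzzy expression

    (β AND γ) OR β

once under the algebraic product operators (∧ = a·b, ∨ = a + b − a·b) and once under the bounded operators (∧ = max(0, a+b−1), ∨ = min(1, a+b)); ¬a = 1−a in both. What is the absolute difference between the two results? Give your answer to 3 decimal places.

0.045

Under algebraic product:
  β AND γ = a·b on (0.0500, 0.9500) = 0.0475
  (β AND γ) OR β = a + b − a·b on (0.0475, 0.0500) = 0.0951
  → value = 0.0951
Under bounded:
  β AND γ = max(0, a+b−1) on (0.05, 0.95) = 0.00
  (β AND γ) OR β = min(1, a+b) on (0.00, 0.05) = 0.05
  → value = 0.0500
|0.0951 − 0.0500| = 0.045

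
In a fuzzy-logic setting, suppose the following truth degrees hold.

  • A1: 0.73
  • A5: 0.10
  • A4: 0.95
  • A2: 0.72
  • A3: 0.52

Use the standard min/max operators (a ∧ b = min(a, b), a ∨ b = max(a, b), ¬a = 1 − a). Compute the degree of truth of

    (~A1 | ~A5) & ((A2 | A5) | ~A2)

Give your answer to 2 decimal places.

~A1 = 1 − 0.73 = 0.27
~A5 = 1 − 0.10 = 0.90
~A1 | ~A5 = max(a, b) on (0.27, 0.90) = 0.90
A2 | A5 = max(a, b) on (0.72, 0.10) = 0.72
~A2 = 1 − 0.72 = 0.28
(A2 | A5) | ~A2 = max(a, b) on (0.72, 0.28) = 0.72
(~A1 | ~A5) & ((A2 | A5) | ~A2) = min(a, b) on (0.90, 0.72) = 0.72

0.72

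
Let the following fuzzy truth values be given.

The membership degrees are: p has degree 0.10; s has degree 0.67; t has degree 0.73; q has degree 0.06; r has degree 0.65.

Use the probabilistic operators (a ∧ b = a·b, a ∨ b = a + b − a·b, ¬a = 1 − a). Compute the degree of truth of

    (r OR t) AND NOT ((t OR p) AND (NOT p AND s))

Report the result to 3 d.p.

r OR t = a + b − a·b on (0.6500, 0.7300) = 0.9055
t OR p = a + b − a·b on (0.7300, 0.1000) = 0.7570
NOT p = 1 − 0.1000 = 0.9000
NOT p AND s = a·b on (0.9000, 0.6700) = 0.6030
(t OR p) AND (NOT p AND s) = a·b on (0.7570, 0.6030) = 0.4565
NOT ((t OR p) AND (NOT p AND s)) = 1 − 0.4565 = 0.5435
(r OR t) AND NOT ((t OR p) AND (NOT p AND s)) = a·b on (0.9055, 0.5435) = 0.4922

0.492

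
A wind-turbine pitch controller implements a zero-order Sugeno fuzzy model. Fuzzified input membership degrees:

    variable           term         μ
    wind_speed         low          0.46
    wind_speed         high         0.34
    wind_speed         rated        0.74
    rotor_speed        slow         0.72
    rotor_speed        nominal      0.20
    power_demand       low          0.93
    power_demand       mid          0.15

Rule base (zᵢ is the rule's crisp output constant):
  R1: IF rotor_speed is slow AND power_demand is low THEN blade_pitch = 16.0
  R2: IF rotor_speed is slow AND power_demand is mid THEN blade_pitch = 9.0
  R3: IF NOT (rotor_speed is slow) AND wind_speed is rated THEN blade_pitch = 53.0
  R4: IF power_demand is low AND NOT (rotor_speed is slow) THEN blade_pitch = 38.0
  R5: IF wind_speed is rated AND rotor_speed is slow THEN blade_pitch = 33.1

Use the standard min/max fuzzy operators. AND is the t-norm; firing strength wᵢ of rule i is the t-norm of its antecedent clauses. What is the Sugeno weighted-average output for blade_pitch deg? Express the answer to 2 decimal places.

R1 (z=16.0): slow=0.72, low=0.93; AND[min(a, b)] → w = 0.72
R2 (z=9.0): slow=0.72, mid=0.15; AND[min(a, b)] → w = 0.15
R3 (z=53.0): ¬slow=1−0.72=0.28, rated=0.74; AND[min(a, b)] → w = 0.28
R4 (z=38.0): low=0.93, ¬slow=1−0.72=0.28; AND[min(a, b)] → w = 0.28
R5 (z=33.1): rated=0.74, slow=0.72; AND[min(a, b)] → w = 0.72
Weighted average = (0.72·16.0 + 0.15·9.0 + 0.28·53.0 + 0.28·38.0 + 0.72·33.1) / (0.72 + 0.15 + 0.28 + 0.28 + 0.72)
  = 62.1820 / 2.1500 = 28.92

28.92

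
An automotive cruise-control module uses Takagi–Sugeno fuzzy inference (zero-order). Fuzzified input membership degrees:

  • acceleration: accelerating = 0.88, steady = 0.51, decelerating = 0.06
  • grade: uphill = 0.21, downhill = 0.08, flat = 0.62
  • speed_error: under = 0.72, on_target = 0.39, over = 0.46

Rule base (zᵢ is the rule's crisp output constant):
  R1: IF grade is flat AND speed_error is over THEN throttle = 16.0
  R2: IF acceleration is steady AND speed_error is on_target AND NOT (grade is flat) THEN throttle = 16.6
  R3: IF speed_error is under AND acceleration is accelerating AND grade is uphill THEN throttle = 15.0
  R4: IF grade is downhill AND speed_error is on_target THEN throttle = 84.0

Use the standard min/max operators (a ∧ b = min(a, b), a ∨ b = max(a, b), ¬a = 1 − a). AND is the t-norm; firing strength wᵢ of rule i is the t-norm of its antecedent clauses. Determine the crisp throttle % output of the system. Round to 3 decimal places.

R1 (z=16.0): flat=0.62, over=0.46; AND[min(a, b)] → w = 0.46
R2 (z=16.6): steady=0.51, on_target=0.39, ¬flat=1−0.62=0.38; AND[min(a, b)] → w = 0.38
R3 (z=15.0): under=0.72, accelerating=0.88, uphill=0.21; AND[min(a, b)] → w = 0.21
R4 (z=84.0): downhill=0.08, on_target=0.39; AND[min(a, b)] → w = 0.08
Weighted average = (0.46·16.0 + 0.38·16.6 + 0.21·15.0 + 0.08·84.0) / (0.46 + 0.38 + 0.21 + 0.08)
  = 23.5380 / 1.1300 = 20.830

20.830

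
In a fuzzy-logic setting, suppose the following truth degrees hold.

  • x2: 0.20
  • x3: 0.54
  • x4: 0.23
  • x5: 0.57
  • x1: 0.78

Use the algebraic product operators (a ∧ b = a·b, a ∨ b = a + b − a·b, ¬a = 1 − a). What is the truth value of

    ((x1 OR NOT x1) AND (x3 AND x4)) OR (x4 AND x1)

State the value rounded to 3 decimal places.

NOT x1 = 1 − 0.7800 = 0.2200
x1 OR NOT x1 = a + b − a·b on (0.7800, 0.2200) = 0.8284
x3 AND x4 = a·b on (0.5400, 0.2300) = 0.1242
(x1 OR NOT x1) AND (x3 AND x4) = a·b on (0.8284, 0.1242) = 0.1029
x4 AND x1 = a·b on (0.2300, 0.7800) = 0.1794
((x1 OR NOT x1) AND (x3 AND x4)) OR (x4 AND x1) = a + b − a·b on (0.1029, 0.1794) = 0.2638

0.264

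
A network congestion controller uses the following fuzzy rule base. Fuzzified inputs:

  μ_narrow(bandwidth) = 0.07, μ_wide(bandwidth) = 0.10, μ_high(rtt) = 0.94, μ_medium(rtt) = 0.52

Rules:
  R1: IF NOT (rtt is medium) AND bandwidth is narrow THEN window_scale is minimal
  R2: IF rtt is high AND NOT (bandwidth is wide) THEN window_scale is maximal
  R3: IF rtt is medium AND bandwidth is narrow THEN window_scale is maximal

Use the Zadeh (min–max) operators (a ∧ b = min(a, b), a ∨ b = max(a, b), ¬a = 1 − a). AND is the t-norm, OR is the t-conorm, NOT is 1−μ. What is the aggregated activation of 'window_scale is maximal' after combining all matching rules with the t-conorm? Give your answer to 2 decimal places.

0.90

R1: ¬medium=1−0.52=0.48, narrow=0.07; AND[min(a, b)] → w = 0.07
R2: high=0.94, ¬wide=1−0.10=0.90; AND[min(a, b)] → w = 0.90
R3: medium=0.52, narrow=0.07; AND[min(a, b)] → w = 0.07
Rules with consequent 'maximal': {R2, R3} → strengths 0.90, 0.07
Aggregate via t-conorm [max(a, b)]: 0.90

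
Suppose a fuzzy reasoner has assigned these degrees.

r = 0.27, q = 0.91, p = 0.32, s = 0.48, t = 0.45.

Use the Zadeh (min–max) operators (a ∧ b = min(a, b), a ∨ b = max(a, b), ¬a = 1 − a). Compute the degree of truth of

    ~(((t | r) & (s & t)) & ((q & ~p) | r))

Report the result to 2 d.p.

0.55

t | r = max(a, b) on (0.45, 0.27) = 0.45
s & t = min(a, b) on (0.48, 0.45) = 0.45
(t | r) & (s & t) = min(a, b) on (0.45, 0.45) = 0.45
~p = 1 − 0.32 = 0.68
q & ~p = min(a, b) on (0.91, 0.68) = 0.68
(q & ~p) | r = max(a, b) on (0.68, 0.27) = 0.68
((t | r) & (s & t)) & ((q & ~p) | r) = min(a, b) on (0.45, 0.68) = 0.45
~(((t | r) & (s & t)) & ((q & ~p) | r)) = 1 − 0.45 = 0.55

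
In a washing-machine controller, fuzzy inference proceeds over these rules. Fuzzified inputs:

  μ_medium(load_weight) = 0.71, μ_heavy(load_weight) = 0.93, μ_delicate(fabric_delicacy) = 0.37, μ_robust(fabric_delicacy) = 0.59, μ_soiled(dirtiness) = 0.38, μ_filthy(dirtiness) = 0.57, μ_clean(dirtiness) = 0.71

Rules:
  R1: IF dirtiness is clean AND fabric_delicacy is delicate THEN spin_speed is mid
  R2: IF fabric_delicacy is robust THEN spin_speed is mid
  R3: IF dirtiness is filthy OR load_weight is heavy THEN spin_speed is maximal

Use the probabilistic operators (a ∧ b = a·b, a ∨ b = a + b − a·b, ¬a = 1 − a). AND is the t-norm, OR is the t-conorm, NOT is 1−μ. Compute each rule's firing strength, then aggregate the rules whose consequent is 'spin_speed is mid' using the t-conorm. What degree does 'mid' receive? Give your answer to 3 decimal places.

0.698

R1: clean=0.71, delicate=0.37; AND[a·b] → w = 0.2627
R2: robust=0.59 → w = 0.5900
R3: filthy=0.57, heavy=0.93; OR[a + b − a·b] → w = 0.9699
Rules with consequent 'mid': {R1, R2} → strengths 0.2627, 0.5900
Aggregate via t-conorm [a + b − a·b]: 0.6977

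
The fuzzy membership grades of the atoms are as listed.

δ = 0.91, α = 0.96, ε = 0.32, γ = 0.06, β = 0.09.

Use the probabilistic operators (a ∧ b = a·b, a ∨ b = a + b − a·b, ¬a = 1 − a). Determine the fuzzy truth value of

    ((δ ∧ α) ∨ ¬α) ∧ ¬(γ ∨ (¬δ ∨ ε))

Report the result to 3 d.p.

0.511

δ ∧ α = a·b on (0.9100, 0.9600) = 0.8736
¬α = 1 − 0.9600 = 0.0400
(δ ∧ α) ∨ ¬α = a + b − a·b on (0.8736, 0.0400) = 0.8787
¬δ = 1 − 0.9100 = 0.0900
¬δ ∨ ε = a + b − a·b on (0.0900, 0.3200) = 0.3812
γ ∨ (¬δ ∨ ε) = a + b − a·b on (0.0600, 0.3812) = 0.4183
¬(γ ∨ (¬δ ∨ ε)) = 1 − 0.4183 = 0.5817
((δ ∧ α) ∨ ¬α) ∧ ¬(γ ∨ (¬δ ∨ ε)) = a·b on (0.8787, 0.5817) = 0.5111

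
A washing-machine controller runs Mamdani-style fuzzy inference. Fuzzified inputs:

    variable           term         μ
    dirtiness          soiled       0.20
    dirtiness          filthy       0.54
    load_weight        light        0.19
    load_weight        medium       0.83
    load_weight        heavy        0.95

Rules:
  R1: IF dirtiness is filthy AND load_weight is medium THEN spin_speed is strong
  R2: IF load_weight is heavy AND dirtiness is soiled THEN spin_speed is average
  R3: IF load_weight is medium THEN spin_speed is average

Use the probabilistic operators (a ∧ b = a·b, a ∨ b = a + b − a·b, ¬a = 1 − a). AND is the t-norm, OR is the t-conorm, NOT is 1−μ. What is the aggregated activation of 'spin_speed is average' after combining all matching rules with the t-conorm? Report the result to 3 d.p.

R1: filthy=0.54, medium=0.83; AND[a·b] → w = 0.4482
R2: heavy=0.95, soiled=0.20; AND[a·b] → w = 0.1900
R3: medium=0.83 → w = 0.8300
Rules with consequent 'average': {R2, R3} → strengths 0.1900, 0.8300
Aggregate via t-conorm [a + b − a·b]: 0.8623

0.862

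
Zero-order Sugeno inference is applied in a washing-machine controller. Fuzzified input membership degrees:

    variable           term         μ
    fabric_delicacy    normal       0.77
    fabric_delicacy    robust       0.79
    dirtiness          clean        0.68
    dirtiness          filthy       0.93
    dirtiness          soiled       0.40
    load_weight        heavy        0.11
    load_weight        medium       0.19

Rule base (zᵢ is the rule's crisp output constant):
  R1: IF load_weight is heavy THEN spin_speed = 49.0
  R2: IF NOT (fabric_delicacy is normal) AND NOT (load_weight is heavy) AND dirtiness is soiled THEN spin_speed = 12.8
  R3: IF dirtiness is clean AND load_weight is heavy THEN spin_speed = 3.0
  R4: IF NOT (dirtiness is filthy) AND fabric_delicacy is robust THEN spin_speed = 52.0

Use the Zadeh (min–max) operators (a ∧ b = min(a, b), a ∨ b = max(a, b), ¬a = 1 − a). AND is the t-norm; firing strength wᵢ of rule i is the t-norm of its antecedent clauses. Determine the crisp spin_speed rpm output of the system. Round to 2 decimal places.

R1 (z=49.0): heavy=0.11 → w = 0.11
R2 (z=12.8): ¬normal=1−0.77=0.23, ¬heavy=1−0.11=0.89, soiled=0.40; AND[min(a, b)] → w = 0.23
R3 (z=3.0): clean=0.68, heavy=0.11; AND[min(a, b)] → w = 0.11
R4 (z=52.0): ¬filthy=1−0.93=0.07, robust=0.79; AND[min(a, b)] → w = 0.07
Weighted average = (0.11·49.0 + 0.23·12.8 + 0.11·3.0 + 0.07·52.0) / (0.11 + 0.23 + 0.11 + 0.07)
  = 12.3040 / 0.5200 = 23.66

23.66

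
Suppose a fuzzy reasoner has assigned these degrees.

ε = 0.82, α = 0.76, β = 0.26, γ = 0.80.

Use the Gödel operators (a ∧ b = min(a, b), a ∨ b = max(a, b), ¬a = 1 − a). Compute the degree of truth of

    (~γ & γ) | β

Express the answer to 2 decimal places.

~γ = 1 − 0.80 = 0.20
~γ & γ = min(a, b) on (0.20, 0.80) = 0.20
(~γ & γ) | β = max(a, b) on (0.20, 0.26) = 0.26

0.26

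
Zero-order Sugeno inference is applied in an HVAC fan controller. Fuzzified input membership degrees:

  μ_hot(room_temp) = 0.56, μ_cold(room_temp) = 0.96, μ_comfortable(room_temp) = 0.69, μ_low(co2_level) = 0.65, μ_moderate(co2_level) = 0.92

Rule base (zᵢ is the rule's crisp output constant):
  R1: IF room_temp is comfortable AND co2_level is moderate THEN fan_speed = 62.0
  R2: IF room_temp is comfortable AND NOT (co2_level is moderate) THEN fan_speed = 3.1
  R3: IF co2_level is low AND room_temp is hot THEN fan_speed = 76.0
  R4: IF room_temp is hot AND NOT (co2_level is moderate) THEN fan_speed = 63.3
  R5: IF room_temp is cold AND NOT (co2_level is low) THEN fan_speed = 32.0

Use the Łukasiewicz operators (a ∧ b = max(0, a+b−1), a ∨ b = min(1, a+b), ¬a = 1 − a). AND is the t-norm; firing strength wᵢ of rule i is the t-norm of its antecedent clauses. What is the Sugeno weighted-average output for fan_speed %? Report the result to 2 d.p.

56.37

R1 (z=62.0): comfortable=0.69, moderate=0.92; AND[max(0, a+b−1)] → w = 0.61
R2 (z=3.1): comfortable=0.69, ¬moderate=1−0.92=0.08; AND[max(0, a+b−1)] → w = 0.00
R3 (z=76.0): low=0.65, hot=0.56; AND[max(0, a+b−1)] → w = 0.21
R4 (z=63.3): hot=0.56, ¬moderate=1−0.92=0.08; AND[max(0, a+b−1)] → w = 0.00
R5 (z=32.0): cold=0.96, ¬low=1−0.65=0.35; AND[max(0, a+b−1)] → w = 0.31
Weighted average = (0.61·62.0 + 0.00·3.1 + 0.21·76.0 + 0.00·63.3 + 0.31·32.0) / (0.61 + 0.00 + 0.21 + 0.00 + 0.31)
  = 63.7000 / 1.1300 = 56.37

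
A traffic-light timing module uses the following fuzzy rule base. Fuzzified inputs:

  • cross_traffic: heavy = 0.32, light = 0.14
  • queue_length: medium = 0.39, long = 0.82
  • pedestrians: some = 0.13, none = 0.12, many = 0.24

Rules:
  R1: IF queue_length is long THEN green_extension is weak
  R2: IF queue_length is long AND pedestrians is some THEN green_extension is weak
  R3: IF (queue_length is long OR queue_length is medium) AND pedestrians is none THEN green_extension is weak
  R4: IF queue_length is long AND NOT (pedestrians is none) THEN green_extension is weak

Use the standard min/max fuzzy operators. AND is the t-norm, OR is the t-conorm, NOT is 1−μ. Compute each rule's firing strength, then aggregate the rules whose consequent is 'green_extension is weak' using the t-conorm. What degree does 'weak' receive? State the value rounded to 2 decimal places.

R1: long=0.82 → w = 0.82
R2: long=0.82, some=0.13; AND[min(a, b)] → w = 0.13
R3: (long=0.82 OR medium=0.39) = 0.82; AND[min(a, b)] with none=0.12 → w = 0.12
R4: long=0.82, ¬none=1−0.12=0.88; AND[min(a, b)] → w = 0.82
Rules with consequent 'weak': {R1, R2, R3, R4} → strengths 0.82, 0.13, 0.12, 0.82
Aggregate via t-conorm [max(a, b)]: 0.82

0.82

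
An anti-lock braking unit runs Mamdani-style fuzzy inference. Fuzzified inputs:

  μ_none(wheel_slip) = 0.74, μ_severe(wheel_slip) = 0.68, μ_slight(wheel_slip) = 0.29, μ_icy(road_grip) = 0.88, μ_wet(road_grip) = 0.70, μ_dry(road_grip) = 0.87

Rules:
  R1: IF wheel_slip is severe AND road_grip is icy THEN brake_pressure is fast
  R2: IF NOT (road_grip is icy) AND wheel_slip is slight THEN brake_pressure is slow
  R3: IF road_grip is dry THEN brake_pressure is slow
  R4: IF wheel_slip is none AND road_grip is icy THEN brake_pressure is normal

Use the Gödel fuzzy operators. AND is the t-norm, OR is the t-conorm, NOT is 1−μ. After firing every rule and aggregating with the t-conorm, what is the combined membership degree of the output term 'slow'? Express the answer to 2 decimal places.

0.87

R1: severe=0.68, icy=0.88; AND[min(a, b)] → w = 0.68
R2: ¬icy=1−0.88=0.12, slight=0.29; AND[min(a, b)] → w = 0.12
R3: dry=0.87 → w = 0.87
R4: none=0.74, icy=0.88; AND[min(a, b)] → w = 0.74
Rules with consequent 'slow': {R2, R3} → strengths 0.12, 0.87
Aggregate via t-conorm [max(a, b)]: 0.87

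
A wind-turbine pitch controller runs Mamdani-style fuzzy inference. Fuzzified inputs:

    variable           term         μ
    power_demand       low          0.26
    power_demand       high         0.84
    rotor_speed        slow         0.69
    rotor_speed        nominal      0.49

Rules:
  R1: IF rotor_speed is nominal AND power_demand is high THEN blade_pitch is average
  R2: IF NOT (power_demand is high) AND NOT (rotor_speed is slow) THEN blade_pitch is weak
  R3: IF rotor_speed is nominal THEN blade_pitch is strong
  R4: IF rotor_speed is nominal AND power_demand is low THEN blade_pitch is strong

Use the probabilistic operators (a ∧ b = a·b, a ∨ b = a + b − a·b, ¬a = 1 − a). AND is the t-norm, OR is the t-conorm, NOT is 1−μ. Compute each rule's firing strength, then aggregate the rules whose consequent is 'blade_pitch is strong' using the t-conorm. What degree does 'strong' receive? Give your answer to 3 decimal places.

0.555

R1: nominal=0.49, high=0.84; AND[a·b] → w = 0.4116
R2: ¬high=1−0.84=0.16, ¬slow=1−0.69=0.31; AND[a·b] → w = 0.0496
R3: nominal=0.49 → w = 0.4900
R4: nominal=0.49, low=0.26; AND[a·b] → w = 0.1274
Rules with consequent 'strong': {R3, R4} → strengths 0.4900, 0.1274
Aggregate via t-conorm [a + b − a·b]: 0.5550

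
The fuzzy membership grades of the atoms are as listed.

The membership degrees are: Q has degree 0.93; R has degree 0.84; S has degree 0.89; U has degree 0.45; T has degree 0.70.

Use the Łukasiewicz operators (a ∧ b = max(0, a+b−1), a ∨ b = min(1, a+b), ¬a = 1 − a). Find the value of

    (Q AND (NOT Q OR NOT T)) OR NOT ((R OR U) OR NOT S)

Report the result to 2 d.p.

0.30

NOT Q = 1 − 0.93 = 0.07
NOT T = 1 − 0.70 = 0.30
NOT Q OR NOT T = min(1, a+b) on (0.07, 0.30) = 0.37
Q AND (NOT Q OR NOT T) = max(0, a+b−1) on (0.93, 0.37) = 0.30
R OR U = min(1, a+b) on (0.84, 0.45) = 1.00
NOT S = 1 − 0.89 = 0.11
(R OR U) OR NOT S = min(1, a+b) on (1.00, 0.11) = 1.00
NOT ((R OR U) OR NOT S) = 1 − 1.00 = 0.00
(Q AND (NOT Q OR NOT T)) OR NOT ((R OR U) OR NOT S) = min(1, a+b) on (0.30, 0.00) = 0.30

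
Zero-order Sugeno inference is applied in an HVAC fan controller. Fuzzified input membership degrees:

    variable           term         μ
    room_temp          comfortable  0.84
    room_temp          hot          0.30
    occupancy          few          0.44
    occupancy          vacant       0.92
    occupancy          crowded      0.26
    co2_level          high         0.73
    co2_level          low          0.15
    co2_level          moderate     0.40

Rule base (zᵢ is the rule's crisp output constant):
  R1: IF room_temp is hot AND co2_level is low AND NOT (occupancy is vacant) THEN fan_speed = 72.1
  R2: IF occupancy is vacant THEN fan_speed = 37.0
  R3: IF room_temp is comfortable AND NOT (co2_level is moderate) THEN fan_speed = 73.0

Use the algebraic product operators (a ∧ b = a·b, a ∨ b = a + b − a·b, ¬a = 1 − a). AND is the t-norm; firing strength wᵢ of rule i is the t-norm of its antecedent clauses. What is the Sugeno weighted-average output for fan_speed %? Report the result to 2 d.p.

49.80

R1 (z=72.1): hot=0.30, low=0.15, ¬vacant=1−0.92=0.08; AND[a·b] → w = 0.0036
R2 (z=37.0): vacant=0.92 → w = 0.9200
R3 (z=73.0): comfortable=0.84, ¬moderate=1−0.40=0.60; AND[a·b] → w = 0.5040
Weighted average = (0.0036·72.1 + 0.9200·37.0 + 0.5040·73.0) / (0.0036 + 0.9200 + 0.5040)
  = 71.0916 / 1.4276 = 49.80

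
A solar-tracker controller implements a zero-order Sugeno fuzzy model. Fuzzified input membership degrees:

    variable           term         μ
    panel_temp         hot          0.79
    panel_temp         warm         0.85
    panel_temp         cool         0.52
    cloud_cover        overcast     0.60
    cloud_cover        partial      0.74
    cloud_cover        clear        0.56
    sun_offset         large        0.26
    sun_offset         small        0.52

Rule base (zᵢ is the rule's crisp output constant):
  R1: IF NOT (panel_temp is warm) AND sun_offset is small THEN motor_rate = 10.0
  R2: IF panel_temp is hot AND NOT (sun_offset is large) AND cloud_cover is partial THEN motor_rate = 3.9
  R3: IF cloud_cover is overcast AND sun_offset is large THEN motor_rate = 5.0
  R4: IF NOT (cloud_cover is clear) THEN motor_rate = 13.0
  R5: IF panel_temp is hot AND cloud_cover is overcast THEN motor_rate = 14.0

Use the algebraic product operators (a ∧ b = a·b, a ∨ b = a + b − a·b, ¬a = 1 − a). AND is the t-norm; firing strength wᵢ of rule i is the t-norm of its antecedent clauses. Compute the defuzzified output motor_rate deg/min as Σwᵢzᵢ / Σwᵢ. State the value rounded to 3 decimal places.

R1 (z=10.0): ¬warm=1−0.85=0.15, small=0.52; AND[a·b] → w = 0.0780
R2 (z=3.9): hot=0.79, ¬large=1−0.26=0.74, partial=0.74; AND[a·b] → w = 0.4326
R3 (z=5.0): overcast=0.60, large=0.26; AND[a·b] → w = 0.1560
R4 (z=13.0): ¬clear=1−0.56=0.44 → w = 0.4400
R5 (z=14.0): hot=0.79, overcast=0.60; AND[a·b] → w = 0.4740
Weighted average = (0.0780·10.0 + 0.4326·3.9 + 0.1560·5.0 + 0.4400·13.0 + 0.4740·14.0) / (0.0780 + 0.4326 + 0.1560 + 0.4400 + 0.4740)
  = 15.6032 / 1.5806 = 9.872

9.872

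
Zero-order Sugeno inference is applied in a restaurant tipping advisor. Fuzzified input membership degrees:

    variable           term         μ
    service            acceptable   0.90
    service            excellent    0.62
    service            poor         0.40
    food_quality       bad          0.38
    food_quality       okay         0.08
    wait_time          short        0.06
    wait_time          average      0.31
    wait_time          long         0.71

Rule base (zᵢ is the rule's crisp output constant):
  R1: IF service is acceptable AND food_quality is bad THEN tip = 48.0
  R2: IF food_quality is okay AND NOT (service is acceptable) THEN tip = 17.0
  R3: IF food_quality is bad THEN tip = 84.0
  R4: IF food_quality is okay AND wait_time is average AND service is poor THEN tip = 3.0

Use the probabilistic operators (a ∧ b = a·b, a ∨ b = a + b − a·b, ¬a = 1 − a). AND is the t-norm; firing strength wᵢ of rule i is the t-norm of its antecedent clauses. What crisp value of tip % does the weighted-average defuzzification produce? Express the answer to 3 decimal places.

R1 (z=48.0): acceptable=0.90, bad=0.38; AND[a·b] → w = 0.3420
R2 (z=17.0): okay=0.08, ¬acceptable=1−0.90=0.10; AND[a·b] → w = 0.0080
R3 (z=84.0): bad=0.38 → w = 0.3800
R4 (z=3.0): okay=0.08, average=0.31, poor=0.40; AND[a·b] → w = 0.0099
Weighted average = (0.3420·48.0 + 0.0080·17.0 + 0.3800·84.0 + 0.0099·3.0) / (0.3420 + 0.0080 + 0.3800 + 0.0099)
  = 48.5018 / 0.7399 = 65.550

65.550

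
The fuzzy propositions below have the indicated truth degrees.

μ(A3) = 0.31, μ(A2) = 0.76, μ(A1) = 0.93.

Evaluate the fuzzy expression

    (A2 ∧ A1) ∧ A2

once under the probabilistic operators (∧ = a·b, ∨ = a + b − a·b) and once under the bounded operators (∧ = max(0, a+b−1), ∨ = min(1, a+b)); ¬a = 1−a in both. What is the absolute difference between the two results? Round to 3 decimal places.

0.087

Under probabilistic:
  A2 ∧ A1 = a·b on (0.7600, 0.9300) = 0.7068
  (A2 ∧ A1) ∧ A2 = a·b on (0.7068, 0.7600) = 0.5372
  → value = 0.5372
Under bounded:
  A2 ∧ A1 = max(0, a+b−1) on (0.76, 0.93) = 0.69
  (A2 ∧ A1) ∧ A2 = max(0, a+b−1) on (0.69, 0.76) = 0.45
  → value = 0.4500
|0.5372 − 0.4500| = 0.087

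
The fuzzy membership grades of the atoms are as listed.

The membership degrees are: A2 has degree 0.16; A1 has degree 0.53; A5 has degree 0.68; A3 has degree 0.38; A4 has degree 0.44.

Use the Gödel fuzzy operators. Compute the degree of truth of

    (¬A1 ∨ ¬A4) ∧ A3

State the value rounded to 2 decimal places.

0.38

¬A1 = 1 − 0.53 = 0.47
¬A4 = 1 − 0.44 = 0.56
¬A1 ∨ ¬A4 = max(a, b) on (0.47, 0.56) = 0.56
(¬A1 ∨ ¬A4) ∧ A3 = min(a, b) on (0.56, 0.38) = 0.38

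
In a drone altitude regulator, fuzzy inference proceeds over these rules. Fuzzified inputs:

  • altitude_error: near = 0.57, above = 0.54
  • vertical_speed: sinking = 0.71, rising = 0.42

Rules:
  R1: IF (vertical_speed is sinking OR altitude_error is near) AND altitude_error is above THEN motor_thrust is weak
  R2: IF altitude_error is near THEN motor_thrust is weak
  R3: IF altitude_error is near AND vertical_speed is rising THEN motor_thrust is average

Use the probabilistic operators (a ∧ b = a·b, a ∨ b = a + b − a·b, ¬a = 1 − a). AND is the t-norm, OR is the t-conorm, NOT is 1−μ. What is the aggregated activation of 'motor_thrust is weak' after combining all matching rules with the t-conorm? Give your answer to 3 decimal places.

0.773

R1: (sinking=0.71 OR near=0.57) = 0.8753; AND[a·b] with above=0.54 → w = 0.4727
R2: near=0.57 → w = 0.5700
R3: near=0.57, rising=0.42; AND[a·b] → w = 0.2394
Rules with consequent 'weak': {R1, R2} → strengths 0.4727, 0.5700
Aggregate via t-conorm [a + b − a·b]: 0.7732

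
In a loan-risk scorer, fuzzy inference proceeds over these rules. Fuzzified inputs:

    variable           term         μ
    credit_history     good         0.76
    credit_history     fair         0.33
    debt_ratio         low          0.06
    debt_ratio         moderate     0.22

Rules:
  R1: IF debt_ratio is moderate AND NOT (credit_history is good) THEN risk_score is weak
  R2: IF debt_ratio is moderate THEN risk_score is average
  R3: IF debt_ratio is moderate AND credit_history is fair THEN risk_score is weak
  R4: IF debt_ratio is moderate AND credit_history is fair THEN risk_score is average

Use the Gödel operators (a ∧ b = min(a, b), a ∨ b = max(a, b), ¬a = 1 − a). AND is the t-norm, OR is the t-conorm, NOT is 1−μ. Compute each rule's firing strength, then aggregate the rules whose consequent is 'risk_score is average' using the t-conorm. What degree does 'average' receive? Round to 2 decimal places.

R1: moderate=0.22, ¬good=1−0.76=0.24; AND[min(a, b)] → w = 0.22
R2: moderate=0.22 → w = 0.22
R3: moderate=0.22, fair=0.33; AND[min(a, b)] → w = 0.22
R4: moderate=0.22, fair=0.33; AND[min(a, b)] → w = 0.22
Rules with consequent 'average': {R2, R4} → strengths 0.22, 0.22
Aggregate via t-conorm [max(a, b)]: 0.22

0.22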